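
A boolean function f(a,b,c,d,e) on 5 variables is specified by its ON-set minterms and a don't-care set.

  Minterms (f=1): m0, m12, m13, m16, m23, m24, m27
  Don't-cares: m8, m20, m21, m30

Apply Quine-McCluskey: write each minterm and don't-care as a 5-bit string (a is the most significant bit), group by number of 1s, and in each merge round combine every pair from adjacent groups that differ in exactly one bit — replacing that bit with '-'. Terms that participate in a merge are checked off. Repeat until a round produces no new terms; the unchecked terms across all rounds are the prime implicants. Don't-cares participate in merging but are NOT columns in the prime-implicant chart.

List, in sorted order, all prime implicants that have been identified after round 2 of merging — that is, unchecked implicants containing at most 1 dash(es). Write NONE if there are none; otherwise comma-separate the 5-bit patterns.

[col 0] 00000*, 01000*, 01100*, 01101*, 10000*, 10100*, 10101*, 10111*, 11000*, 11011, 11110
[col 1] -0000*, -1000*, 0-000*, 01-00, 0110-, 1-000*, 10-00, 101-1, 1010-
[col 2] --000
Prime implicants: --000, 01-00, 0110-, 10-00, 101-1, 1010-, 11011, 11110

01-00, 0110-, 10-00, 101-1, 1010-, 11011, 11110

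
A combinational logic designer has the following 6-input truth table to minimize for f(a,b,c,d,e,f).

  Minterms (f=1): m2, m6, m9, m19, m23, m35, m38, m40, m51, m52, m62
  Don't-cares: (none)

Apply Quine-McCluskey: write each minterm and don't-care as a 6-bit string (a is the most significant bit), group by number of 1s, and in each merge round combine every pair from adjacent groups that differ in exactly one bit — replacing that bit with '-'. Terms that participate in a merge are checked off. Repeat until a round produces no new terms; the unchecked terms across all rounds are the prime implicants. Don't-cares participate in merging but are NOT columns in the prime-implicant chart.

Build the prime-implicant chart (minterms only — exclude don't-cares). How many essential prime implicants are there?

8

size-2^0 implicants → 000010(✓)  000110(✓)  001001  010011(✓)  010111(✓)  100011(✓)  100110(✓)  101000  110011(✓)  110100  111110
size-2^1 implicants → -00110  -10011  000-10  010-11  1-0011
Unchecked terms (primes): -00110, -10011, 000-10, 001001, 010-11, 1-0011, 101000, 110100, 111110
Minterm coverage:
  m2 ⊆ 000-10 [E]
  m6 ⊆ -00110,000-10
  m9 ⊆ 001001 [E]
  m19 ⊆ -10011,010-11
  m23 ⊆ 010-11 [E]
  m35 ⊆ 1-0011 [E]
  m38 ⊆ -00110 [E]
  m40 ⊆ 101000 [E]
  m51 ⊆ -10011,1-0011
  m52 ⊆ 110100 [E]
  m62 ⊆ 111110 [E]
E = {-00110, 000-10, 001001, 010-11, 1-0011, 101000, 110100, 111110}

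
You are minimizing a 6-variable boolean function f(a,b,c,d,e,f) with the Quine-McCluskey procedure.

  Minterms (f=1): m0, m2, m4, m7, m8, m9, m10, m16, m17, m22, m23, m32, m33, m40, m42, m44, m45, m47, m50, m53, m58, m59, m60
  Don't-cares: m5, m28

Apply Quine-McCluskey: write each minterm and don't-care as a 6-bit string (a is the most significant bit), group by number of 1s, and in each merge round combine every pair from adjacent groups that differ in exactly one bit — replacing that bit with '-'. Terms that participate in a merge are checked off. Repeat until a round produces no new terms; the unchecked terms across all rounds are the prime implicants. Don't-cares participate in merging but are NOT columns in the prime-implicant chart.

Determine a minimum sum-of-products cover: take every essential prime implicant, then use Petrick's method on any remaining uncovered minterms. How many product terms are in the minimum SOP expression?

13

size-2^0 implicants → 000000(✓)  000010(✓)  000100(✓)  000101(✓)  000111(✓)  001000(✓)  001001(✓)  001010(✓)  010000(✓)  010001(✓)  010110(✓)  010111(✓)  011100(✓)  100000(✓)  100001(✓)  101000(✓)  101010(✓)  101100(✓)  101101(✓)  101111(✓)  110010(✓)  110101  111010(✓)  111011(✓)  111100(✓)
size-2^1 implicants → -00000(✓)  -01000(✓)  -01010(✓)  -11100  0-0000  0-0111  00-000(✓)  00-010(✓)  000-00  0000-0(✓)  0001-1  00010-  0010-0(✓)  00100-  01000-  01011-  1-1010  1-1100  10-000(✓)  10000-  101-00  1010-0(✓)  1011-1  10110-  11-010  11101-
size-2^2 implicants → -0-000  -010-0  00-0-0
Unchecked terms (primes): -0-000, -010-0, -11100, 0-0000, 0-0111, 00-0-0, 000-00, 0001-1, 00010-, 00100-, 01000-, 01011-, 1-1010, 1-1100, 10000-, 101-00, 1011-1, 10110-, 11-010, 110101, 11101-
Minterm coverage:
  m0 ⊆ -0-000,0-0000,00-0-0,000-00
  m2 ⊆ 00-0-0 [E]
  m4 ⊆ 000-00,00010-
  m7 ⊆ 0-0111,0001-1
  m8 ⊆ -0-000,-010-0,00-0-0,00100-
  m9 ⊆ 00100- [E]
  m10 ⊆ -010-0,00-0-0
  m16 ⊆ 0-0000,01000-
  m17 ⊆ 01000- [E]
  m22 ⊆ 01011- [E]
  m23 ⊆ 0-0111,01011-
  m32 ⊆ -0-000,10000-
  m33 ⊆ 10000- [E]
  m40 ⊆ -0-000,-010-0,101-00
  m42 ⊆ -010-0,1-1010
  m44 ⊆ 1-1100,101-00,10110-
  m45 ⊆ 1011-1,10110-
  m47 ⊆ 1011-1 [E]
  m50 ⊆ 11-010 [E]
  m53 ⊆ 110101 [E]
  m58 ⊆ 1-1010,11-010,11101-
  m59 ⊆ 11101- [E]
  m60 ⊆ -11100,1-1100
E = {00-0-0, 00100-, 01000-, 01011-, 10000-, 1011-1, 11-010, 110101, 11101-}
Petrick residual → -010-0, 0-0111, 000-00, 1-1100
Cover = b'cd'f' + a'c'def + a'b'd'f' + a'b'c'e'f' + a'b'cd'e' + a'bc'd'e' + a'bc'de + acde'f' + ab'c'd'e' + ab'cdf + abd'ef' + abc'de'f + abcd'e  |cover|=13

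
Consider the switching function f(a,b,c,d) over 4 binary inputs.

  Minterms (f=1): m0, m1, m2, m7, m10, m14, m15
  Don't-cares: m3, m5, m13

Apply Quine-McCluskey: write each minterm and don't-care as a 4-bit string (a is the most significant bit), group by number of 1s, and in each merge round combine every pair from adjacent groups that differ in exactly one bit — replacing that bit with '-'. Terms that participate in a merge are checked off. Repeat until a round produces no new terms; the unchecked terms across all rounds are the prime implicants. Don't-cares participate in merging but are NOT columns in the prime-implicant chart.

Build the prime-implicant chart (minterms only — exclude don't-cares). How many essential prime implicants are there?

size-2^0 implicants → 0000(✓)  0001(✓)  0010(✓)  0011(✓)  0101(✓)  0111(✓)  1010(✓)  1101(✓)  1110(✓)  1111(✓)
size-2^1 implicants → -010  -101(✓)  -111(✓)  0-01(✓)  0-11(✓)  00-0(✓)  00-1(✓)  000-(✓)  001-(✓)  01-1(✓)  1-10  11-1(✓)  111-
size-2^2 implicants → -1-1  0--1  00--
Unchecked terms (primes): -010, -1-1, 0--1, 00--, 1-10, 111-
Minterm coverage:
  m0 ⊆ 00-- [E]
  m1 ⊆ 0--1,00--
  m2 ⊆ -010,00--
  m7 ⊆ -1-1,0--1
  m10 ⊆ -010,1-10
  m14 ⊆ 1-10,111-
  m15 ⊆ -1-1,111-
E = {00--}

1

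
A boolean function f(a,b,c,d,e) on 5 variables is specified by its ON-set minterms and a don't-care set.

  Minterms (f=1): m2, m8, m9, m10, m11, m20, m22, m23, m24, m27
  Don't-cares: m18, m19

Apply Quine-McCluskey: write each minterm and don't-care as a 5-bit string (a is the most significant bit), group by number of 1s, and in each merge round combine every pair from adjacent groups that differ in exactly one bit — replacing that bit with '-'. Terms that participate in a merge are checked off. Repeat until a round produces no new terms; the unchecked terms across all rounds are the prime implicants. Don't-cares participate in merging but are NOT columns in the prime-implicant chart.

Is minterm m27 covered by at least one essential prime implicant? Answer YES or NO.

NO

Round 0: 00010✓ 01000✓ 01001✓ 01010✓ 01011✓ 10010✓ 10011✓ 10100✓ 10110✓ 10111✓ 11000✓ 11011✓
Round 1: -0010 -1000 -1011 0-010 010-0✓ 010-1✓ 0100-✓ 0101-✓ 1-011 10-10✓ 10-11✓ 1001-✓ 101-0 1011-✓
Round 2: 010-- 10-1-
PIs = {-0010, -1000, -1011, 0-010, 010--, 1-011, 10-1-, 101-0}
Coverage chart:
  m2: -0010,0-010
  m8: -1000,010--
  m9: 010-- ←essential
  m10: 0-010,010--
  m11: -1011,010--
  m20: 101-0 ←essential
  m22: 10-1-,101-0
  m23: 10-1- ←essential
  m24: -1000 ←essential
  m27: -1011,1-011
Essential: -1000, 010--, 10-1-, 101-0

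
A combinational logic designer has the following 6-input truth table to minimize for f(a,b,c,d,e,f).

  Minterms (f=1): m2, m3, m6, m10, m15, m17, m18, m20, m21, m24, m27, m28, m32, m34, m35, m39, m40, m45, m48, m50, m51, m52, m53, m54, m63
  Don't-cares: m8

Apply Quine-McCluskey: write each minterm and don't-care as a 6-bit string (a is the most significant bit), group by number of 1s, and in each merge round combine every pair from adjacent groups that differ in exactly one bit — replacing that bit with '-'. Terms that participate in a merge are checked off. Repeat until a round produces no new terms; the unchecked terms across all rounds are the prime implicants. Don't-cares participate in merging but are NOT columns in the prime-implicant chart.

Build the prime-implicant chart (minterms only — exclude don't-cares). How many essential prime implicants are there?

12

[col 0] 000010*, 000011*, 000110*, 001000*, 001010*, 001111, 010001*, 010010*, 010100*, 010101*, 011000*, 011011, 011100*, 100000*, 100010*, 100011*, 100111*, 101000*, 101101, 110000*, 110010*, 110011*, 110100*, 110101*, 110110*, 111111
[col 1] -00010*, -00011*, -01000, -10010*, -10100*, -10101*, 0-0010*, 0-1000, 00-010, 000-10, 00001-*, 0010-0, 01-100, 010-01, 01010-*, 011-00, 1-0000*, 1-0010*, 1-0011*, 10-000, 100-11, 1000-0*, 10001-*, 110-00*, 110-10*, 1100-0*, 11001-*, 1101-0*, 11010-*
[col 2] --0010, -0001-, -1010-, 1-00-0, 1-001-, 110--0
Prime implicants: --0010, -0001-, -01000, -1010-, 0-1000, 00-010, 000-10, 0010-0, 001111, 01-100, 010-01, 011-00, 011011, 1-00-0, 1-001-, 10-000, 100-11, 101101, 110--0, 111111
PI chart (minterm → PIs covering it):
  2 | --0010,-0001-,00-010,000-10
  3 | -0001-  (sole → essential)
  6 | 000-10  (sole → essential)
  10 | 00-010,0010-0
  15 | 001111  (sole → essential)
  17 | 010-01  (sole → essential)
  18 | --0010  (sole → essential)
  20 | -1010-,01-100
  21 | -1010-,010-01
  24 | 0-1000,011-00
  27 | 011011  (sole → essential)
  28 | 01-100,011-00
  32 | 1-00-0,10-000
  34 | --0010,-0001-,1-00-0,1-001-
  35 | -0001-,1-001-,100-11
  39 | 100-11  (sole → essential)
  40 | -01000,10-000
  45 | 101101  (sole → essential)
  48 | 1-00-0,110--0
  50 | --0010,1-00-0,1-001-,110--0
  51 | 1-001-  (sole → essential)
  52 | -1010-,110--0
  53 | -1010-  (sole → essential)
  54 | 110--0  (sole → essential)
  63 | 111111  (sole → essential)
Essential prime implicants: --0010, -0001-, -1010-, 000-10, 001111, 010-01, 011011, 1-001-, 100-11, 101101, 110--0, 111111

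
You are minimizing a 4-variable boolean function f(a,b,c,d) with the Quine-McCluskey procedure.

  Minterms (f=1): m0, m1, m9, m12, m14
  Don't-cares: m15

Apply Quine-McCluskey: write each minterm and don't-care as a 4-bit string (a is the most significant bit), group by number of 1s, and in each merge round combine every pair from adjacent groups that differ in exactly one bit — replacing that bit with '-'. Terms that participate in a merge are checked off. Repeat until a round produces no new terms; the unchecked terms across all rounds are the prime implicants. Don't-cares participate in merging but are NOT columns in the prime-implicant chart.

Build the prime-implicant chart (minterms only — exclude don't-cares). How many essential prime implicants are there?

3

size-2^0 implicants → 0000(✓)  0001(✓)  1001(✓)  1100(✓)  1110(✓)  1111(✓)
size-2^1 implicants → -001  000-  11-0  111-
Unchecked terms (primes): -001, 000-, 11-0, 111-
Minterm coverage:
  m0 ⊆ 000- [E]
  m1 ⊆ -001,000-
  m9 ⊆ -001 [E]
  m12 ⊆ 11-0 [E]
  m14 ⊆ 11-0,111-
E = {-001, 000-, 11-0}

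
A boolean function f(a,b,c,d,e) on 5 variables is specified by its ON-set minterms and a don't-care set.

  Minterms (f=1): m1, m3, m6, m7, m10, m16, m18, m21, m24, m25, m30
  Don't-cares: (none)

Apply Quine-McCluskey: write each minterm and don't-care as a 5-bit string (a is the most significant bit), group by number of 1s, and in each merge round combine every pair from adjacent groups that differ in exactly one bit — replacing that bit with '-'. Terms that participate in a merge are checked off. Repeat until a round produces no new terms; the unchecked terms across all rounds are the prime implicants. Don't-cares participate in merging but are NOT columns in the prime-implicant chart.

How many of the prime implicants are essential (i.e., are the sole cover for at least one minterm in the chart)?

size-2^0 implicants → 00001(✓)  00011(✓)  00110(✓)  00111(✓)  01010  10000(✓)  10010(✓)  10101  11000(✓)  11001(✓)  11110
size-2^1 implicants → 00-11  000-1  0011-  1-000  100-0  1100-
Unchecked terms (primes): 00-11, 000-1, 0011-, 01010, 1-000, 100-0, 10101, 1100-, 11110
Minterm coverage:
  m1 ⊆ 000-1 [E]
  m3 ⊆ 00-11,000-1
  m6 ⊆ 0011- [E]
  m7 ⊆ 00-11,0011-
  m10 ⊆ 01010 [E]
  m16 ⊆ 1-000,100-0
  m18 ⊆ 100-0 [E]
  m21 ⊆ 10101 [E]
  m24 ⊆ 1-000,1100-
  m25 ⊆ 1100- [E]
  m30 ⊆ 11110 [E]
E = {000-1, 0011-, 01010, 100-0, 10101, 1100-, 11110}

7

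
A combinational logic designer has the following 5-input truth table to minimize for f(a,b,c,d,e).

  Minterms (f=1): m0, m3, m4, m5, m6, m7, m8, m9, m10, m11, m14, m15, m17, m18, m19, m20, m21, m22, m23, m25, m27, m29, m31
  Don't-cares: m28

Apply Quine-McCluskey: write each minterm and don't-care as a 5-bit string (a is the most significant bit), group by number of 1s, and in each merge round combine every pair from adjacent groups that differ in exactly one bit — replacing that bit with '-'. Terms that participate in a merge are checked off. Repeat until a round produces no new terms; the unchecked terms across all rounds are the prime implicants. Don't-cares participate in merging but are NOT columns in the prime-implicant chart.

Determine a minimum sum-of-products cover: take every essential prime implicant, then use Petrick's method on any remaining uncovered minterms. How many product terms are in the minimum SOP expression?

Round 0: 00000✓ 00011✓ 00100✓ 00101✓ 00110✓ 00111✓ 01000✓ 01001✓ 01010✓ 01011✓ 01110✓ 01111✓ 10001✓ 10010✓ 10011✓ 10100✓ 10101✓ 10110✓ 10111✓ 11001✓ 11011✓ 11100✓ 11101✓ 11111✓
Round 1: -0011✓ -0100✓ -0101✓ -0110✓ -0111✓ -1001✓ -1011✓ -1111✓ 0-000 0-011✓ 0-110✓ 0-111✓ 00-00 00-11✓ 001-0✓ 001-1✓ 0010-✓ 0011-✓ 01-10✓ 01-11✓ 010-0✓ 010-1✓ 0100-✓ 0101-✓ 0111-✓ 1-001✓ 1-011✓ 1-100✓ 1-101✓ 1-111✓ 10-01✓ 10-10✓ 10-11✓ 100-1✓ 1001-✓ 101-0✓ 101-1✓ 1010-✓ 1011-✓ 11-01✓ 11-11✓ 110-1✓ 111-1✓ 1110-✓
Round 2: --011✓ --111✓ -0-11✓ -01-0✓ -01-1✓ -010-✓ -011-✓ -1-11✓ -10-1 0--11✓ 0-11- 001--✓ 01-1- 010-- 1--01✓ 1--11✓ 1-0-1✓ 1-1-1✓ 1-10- 10--1✓ 10-1- 101--✓ 11--1✓
Round 3: ---11 -01-- 1---1
PIs = {---11, -01--, -10-1, 0-000, 0-11-, 00-00, 01-1-, 010--, 1---1, 1-10-, 10-1-}
Coverage chart:
  m0: 0-000,00-00
  m3: ---11 ←essential
  m4: -01--,00-00
  m5: -01-- ←essential
  m6: -01--,0-11-
  m7: ---11,-01--,0-11-
  m8: 0-000,010--
  m9: -10-1,010--
  m10: 01-1-,010--
  m11: ---11,-10-1,01-1-,010--
  m14: 0-11-,01-1-
  m15: ---11,0-11-,01-1-
  m17: 1---1 ←essential
  m18: 10-1- ←essential
  m19: ---11,1---1,10-1-
  m20: -01--,1-10-
  m21: -01--,1---1,1-10-
  m22: -01--,10-1-
  m23: ---11,-01--,1---1,10-1-
  m25: -10-1,1---1
  m27: ---11,-10-1,1---1
  m29: 1---1,1-10-
  m31: ---11,1---1
Essential: ---11, -01--, 1---1, 10-1-
Petrick residual → -10-1, 0-000, 01-1-
Min cover (7 terms): de + b'c + bc'e + a'c'd'e' + a'bd + ae + ab'd

7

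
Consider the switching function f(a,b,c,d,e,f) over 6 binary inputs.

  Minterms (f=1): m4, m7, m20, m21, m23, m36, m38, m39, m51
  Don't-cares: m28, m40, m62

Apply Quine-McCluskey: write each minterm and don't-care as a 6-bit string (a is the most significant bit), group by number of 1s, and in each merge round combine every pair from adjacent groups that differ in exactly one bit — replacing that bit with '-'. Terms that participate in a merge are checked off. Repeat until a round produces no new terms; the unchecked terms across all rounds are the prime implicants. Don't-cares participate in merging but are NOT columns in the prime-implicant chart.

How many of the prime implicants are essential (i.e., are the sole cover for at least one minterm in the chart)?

1

[col 0] 000100*, 000111*, 010100*, 010101*, 010111*, 011100*, 100100*, 100110*, 100111*, 101000, 110011, 111110
[col 1] -00100, -00111, 0-0100, 0-0111, 01-100, 0101-1, 01010-, 1001-0, 10011-
Prime implicants: -00100, -00111, 0-0100, 0-0111, 01-100, 0101-1, 01010-, 1001-0, 10011-, 101000, 110011, 111110
PI chart (minterm → PIs covering it):
  4 | -00100,0-0100
  7 | -00111,0-0111
  20 | 0-0100,01-100,01010-
  21 | 0101-1,01010-
  23 | 0-0111,0101-1
  36 | -00100,1001-0
  38 | 1001-0,10011-
  39 | -00111,10011-
  51 | 110011  (sole → essential)
Essential prime implicants: 110011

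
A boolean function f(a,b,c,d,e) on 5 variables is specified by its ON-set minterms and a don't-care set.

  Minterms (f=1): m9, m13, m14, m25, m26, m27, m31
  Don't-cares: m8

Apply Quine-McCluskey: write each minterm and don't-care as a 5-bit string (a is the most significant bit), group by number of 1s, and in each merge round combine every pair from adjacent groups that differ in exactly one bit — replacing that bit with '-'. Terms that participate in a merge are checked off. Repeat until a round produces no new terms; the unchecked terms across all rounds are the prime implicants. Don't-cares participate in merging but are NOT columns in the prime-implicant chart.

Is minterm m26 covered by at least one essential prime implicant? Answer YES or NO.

YES

Round 0: 01000✓ 01001✓ 01101✓ 01110 11001✓ 11010✓ 11011✓ 11111✓
Round 1: -1001 01-01 0100- 11-11 110-1 1101-
PIs = {-1001, 01-01, 0100-, 01110, 11-11, 110-1, 1101-}
Coverage chart:
  m9: -1001,01-01,0100-
  m13: 01-01 ←essential
  m14: 01110 ←essential
  m25: -1001,110-1
  m26: 1101- ←essential
  m27: 11-11,110-1,1101-
  m31: 11-11 ←essential
Essential: 01-01, 01110, 11-11, 1101-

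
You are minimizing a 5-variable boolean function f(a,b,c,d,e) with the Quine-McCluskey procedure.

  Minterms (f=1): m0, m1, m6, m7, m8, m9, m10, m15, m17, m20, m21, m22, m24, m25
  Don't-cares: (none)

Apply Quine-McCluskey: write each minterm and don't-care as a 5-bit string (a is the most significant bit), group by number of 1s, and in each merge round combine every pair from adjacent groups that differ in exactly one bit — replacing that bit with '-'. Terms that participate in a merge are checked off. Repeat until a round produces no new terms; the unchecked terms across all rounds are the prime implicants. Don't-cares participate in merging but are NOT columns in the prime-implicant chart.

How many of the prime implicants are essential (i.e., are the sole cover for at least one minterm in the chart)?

4

size-2^0 implicants → 00000(✓)  00001(✓)  00110(✓)  00111(✓)  01000(✓)  01001(✓)  01010(✓)  01111(✓)  10001(✓)  10100(✓)  10101(✓)  10110(✓)  11000(✓)  11001(✓)
size-2^1 implicants → -0001(✓)  -0110  -1000(✓)  -1001(✓)  0-000(✓)  0-001(✓)  0-111  0000-(✓)  0011-  010-0  0100-(✓)  1-001(✓)  10-01  101-0  1010-  1100-(✓)
size-2^2 implicants → --001  -100-  0-00-
Unchecked terms (primes): --001, -0110, -100-, 0-00-, 0-111, 0011-, 010-0, 10-01, 101-0, 1010-
Minterm coverage:
  m0 ⊆ 0-00- [E]
  m1 ⊆ --001,0-00-
  m6 ⊆ -0110,0011-
  m7 ⊆ 0-111,0011-
  m8 ⊆ -100-,0-00-,010-0
  m9 ⊆ --001,-100-,0-00-
  m10 ⊆ 010-0 [E]
  m15 ⊆ 0-111 [E]
  m17 ⊆ --001,10-01
  m20 ⊆ 101-0,1010-
  m21 ⊆ 10-01,1010-
  m22 ⊆ -0110,101-0
  m24 ⊆ -100- [E]
  m25 ⊆ --001,-100-
E = {-100-, 0-00-, 0-111, 010-0}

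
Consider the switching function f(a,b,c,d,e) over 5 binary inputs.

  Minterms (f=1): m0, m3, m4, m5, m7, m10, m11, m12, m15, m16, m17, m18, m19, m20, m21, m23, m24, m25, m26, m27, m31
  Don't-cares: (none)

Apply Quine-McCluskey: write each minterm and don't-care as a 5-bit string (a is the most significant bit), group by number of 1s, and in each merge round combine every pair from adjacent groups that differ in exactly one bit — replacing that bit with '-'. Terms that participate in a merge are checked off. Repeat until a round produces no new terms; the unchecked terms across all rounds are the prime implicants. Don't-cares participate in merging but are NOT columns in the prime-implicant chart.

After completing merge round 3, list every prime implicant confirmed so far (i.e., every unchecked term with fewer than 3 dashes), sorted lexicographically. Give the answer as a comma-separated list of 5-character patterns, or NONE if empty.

-0-00, -01-1, -010-, -101-, 0-100, 10--1, 10-0-

[col 0] 00000*, 00011*, 00100*, 00101*, 00111*, 01010*, 01011*, 01100*, 01111*, 10000*, 10001*, 10010*, 10011*, 10100*, 10101*, 10111*, 11000*, 11001*, 11010*, 11011*, 11111*
[col 1] -0000*, -0011*, -0100*, -0101*, -0111*, -1010*, -1011*, -1111*, 0-011*, 0-100, 0-111*, 00-00*, 00-11*, 001-1*, 0010-*, 01-11*, 0101-*, 1-000*, 1-001*, 1-010*, 1-011*, 1-111*, 10-00*, 10-01*, 10-11*, 100-0*, 100-1*, 1000-*, 1001-*, 101-1*, 1010-*, 11-11*, 110-0*, 110-1*, 1100-*, 1101-*
[col 2] --011*, --111*, -0-00, -0-11*, -01-1, -010-, -1-11*, -101-, 0--11*, 1--11*, 1-0-0*, 1-0-1*, 1-00-*, 1-01-*, 10--1, 10-0-, 100--*, 110--*
[col 3] ---11, 1-0--
Prime implicants: ---11, -0-00, -01-1, -010-, -101-, 0-100, 1-0--, 10--1, 10-0-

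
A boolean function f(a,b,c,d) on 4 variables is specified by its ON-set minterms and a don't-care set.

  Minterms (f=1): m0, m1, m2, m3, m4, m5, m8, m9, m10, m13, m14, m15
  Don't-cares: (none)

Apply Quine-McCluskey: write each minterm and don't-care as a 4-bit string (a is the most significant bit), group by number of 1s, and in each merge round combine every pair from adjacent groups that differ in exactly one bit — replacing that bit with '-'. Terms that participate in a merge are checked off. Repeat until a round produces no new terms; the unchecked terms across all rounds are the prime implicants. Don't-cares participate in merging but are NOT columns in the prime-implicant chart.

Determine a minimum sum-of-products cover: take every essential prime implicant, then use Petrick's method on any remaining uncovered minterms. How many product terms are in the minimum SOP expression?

[col 0] 0000*, 0001*, 0010*, 0011*, 0100*, 0101*, 1000*, 1001*, 1010*, 1101*, 1110*, 1111*
[col 1] -000*, -001*, -010*, -101*, 0-00*, 0-01*, 00-0*, 00-1*, 000-*, 001-*, 010-*, 1-01*, 1-10, 10-0*, 100-*, 11-1, 111-
[col 2] --01, -0-0, -00-, 0-0-, 00--
Prime implicants: --01, -0-0, -00-, 0-0-, 00--, 1-10, 11-1, 111-
PI chart (minterm → PIs covering it):
  0 | -0-0,-00-,0-0-,00--
  1 | --01,-00-,0-0-,00--
  2 | -0-0,00--
  3 | 00--  (sole → essential)
  4 | 0-0-  (sole → essential)
  5 | --01,0-0-
  8 | -0-0,-00-
  9 | --01,-00-
  10 | -0-0,1-10
  13 | --01,11-1
  14 | 1-10,111-
  15 | 11-1,111-
Essential prime implicants: 0-0-, 00--
Petrick residual → --01, -0-0, 111-
Minimum SOP uses 5 PIs: c'd + b'd' + a'c' + a'b' + abc

5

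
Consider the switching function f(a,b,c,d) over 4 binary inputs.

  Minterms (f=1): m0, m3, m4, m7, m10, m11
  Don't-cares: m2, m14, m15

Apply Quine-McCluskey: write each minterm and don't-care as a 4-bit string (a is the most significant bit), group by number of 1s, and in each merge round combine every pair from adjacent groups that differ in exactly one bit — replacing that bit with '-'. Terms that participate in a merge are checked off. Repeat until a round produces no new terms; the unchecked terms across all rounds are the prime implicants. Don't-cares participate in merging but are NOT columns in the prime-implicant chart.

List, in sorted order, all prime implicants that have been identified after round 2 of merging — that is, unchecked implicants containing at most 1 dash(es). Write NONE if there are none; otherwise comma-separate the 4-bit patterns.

[col 0] 0000*, 0010*, 0011*, 0100*, 0111*, 1010*, 1011*, 1110*, 1111*
[col 1] -010*, -011*, -111*, 0-00, 0-11*, 00-0, 001-*, 1-10*, 1-11*, 101-*, 111-*
[col 2] --11, -01-, 1-1-
Prime implicants: --11, -01-, 0-00, 00-0, 1-1-

0-00, 00-0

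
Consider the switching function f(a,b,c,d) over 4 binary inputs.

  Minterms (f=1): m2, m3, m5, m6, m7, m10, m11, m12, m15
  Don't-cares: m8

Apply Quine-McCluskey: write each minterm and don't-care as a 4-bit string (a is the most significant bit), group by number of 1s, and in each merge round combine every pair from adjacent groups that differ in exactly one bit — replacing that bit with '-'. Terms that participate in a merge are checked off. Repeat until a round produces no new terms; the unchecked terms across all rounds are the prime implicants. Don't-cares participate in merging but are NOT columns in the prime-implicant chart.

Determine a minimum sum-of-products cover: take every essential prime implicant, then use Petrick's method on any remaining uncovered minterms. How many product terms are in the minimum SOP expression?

[col 0] 0010*, 0011*, 0101*, 0110*, 0111*, 1000*, 1010*, 1011*, 1100*, 1111*
[col 1] -010*, -011*, -111*, 0-10*, 0-11*, 001-*, 01-1, 011-*, 1-00, 1-11*, 10-0, 101-*
[col 2] --11, -01-, 0-1-
Prime implicants: --11, -01-, 0-1-, 01-1, 1-00, 10-0
PI chart (minterm → PIs covering it):
  2 | -01-,0-1-
  3 | --11,-01-,0-1-
  5 | 01-1  (sole → essential)
  6 | 0-1-  (sole → essential)
  7 | --11,0-1-,01-1
  10 | -01-,10-0
  11 | --11,-01-
  12 | 1-00  (sole → essential)
  15 | --11  (sole → essential)
Essential prime implicants: --11, 0-1-, 01-1, 1-00
Petrick residual → -01-
Minimum SOP uses 5 PIs: cd + b'c + a'c + a'bd + ac'd'

5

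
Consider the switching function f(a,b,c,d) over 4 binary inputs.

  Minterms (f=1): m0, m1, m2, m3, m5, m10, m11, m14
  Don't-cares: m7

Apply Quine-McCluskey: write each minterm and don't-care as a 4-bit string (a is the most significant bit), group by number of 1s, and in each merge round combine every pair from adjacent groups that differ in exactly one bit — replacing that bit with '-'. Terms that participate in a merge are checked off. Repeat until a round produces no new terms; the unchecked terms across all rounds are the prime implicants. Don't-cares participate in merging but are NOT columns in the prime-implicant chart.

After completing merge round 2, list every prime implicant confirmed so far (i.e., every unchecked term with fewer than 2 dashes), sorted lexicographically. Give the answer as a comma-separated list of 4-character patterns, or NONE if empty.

1-10

size-2^0 implicants → 0000(✓)  0001(✓)  0010(✓)  0011(✓)  0101(✓)  0111(✓)  1010(✓)  1011(✓)  1110(✓)
size-2^1 implicants → -010(✓)  -011(✓)  0-01(✓)  0-11(✓)  00-0(✓)  00-1(✓)  000-(✓)  001-(✓)  01-1(✓)  1-10  101-(✓)
size-2^2 implicants → -01-  0--1  00--
Unchecked terms (primes): -01-, 0--1, 00--, 1-10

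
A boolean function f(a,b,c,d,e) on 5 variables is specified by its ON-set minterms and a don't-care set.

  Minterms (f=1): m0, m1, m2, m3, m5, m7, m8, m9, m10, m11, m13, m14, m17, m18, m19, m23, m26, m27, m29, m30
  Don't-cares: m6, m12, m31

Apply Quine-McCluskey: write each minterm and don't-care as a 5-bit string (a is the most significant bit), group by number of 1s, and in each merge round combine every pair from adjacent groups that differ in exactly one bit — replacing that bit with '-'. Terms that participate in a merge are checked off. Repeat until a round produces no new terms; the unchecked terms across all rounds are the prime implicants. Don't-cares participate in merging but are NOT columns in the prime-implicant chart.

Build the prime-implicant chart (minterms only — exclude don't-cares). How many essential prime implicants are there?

3

Round 0: 00000✓ 00001✓ 00010✓ 00011✓ 00101✓ 00110✓ 00111✓ 01000✓ 01001✓ 01010✓ 01011✓ 01100✓ 01101✓ 01110✓ 10001✓ 10010✓ 10011✓ 10111✓ 11010✓ 11011✓ 11101✓ 11110✓ 11111✓
Round 1: -0001✓ -0010✓ -0011✓ -0111✓ -1010✓ -1011✓ -1101 -1110✓ 0-000✓ 0-001✓ 0-010✓ 0-011✓ 0-101✓ 0-110✓ 00-01✓ 00-10✓ 00-11✓ 000-0✓ 000-1✓ 0000-✓ 0001-✓ 001-1✓ 0011-✓ 01-00✓ 01-01✓ 01-10✓ 010-0✓ 010-1✓ 0100-✓ 0101-✓ 011-0✓ 0110-✓ 1-010✓ 1-011✓ 1-111✓ 10-11✓ 100-1✓ 1001-✓ 11-10✓ 11-11✓ 1101-✓ 111-1 1111-✓
Round 2: --010✓ --011✓ -0-11 -00-1 -001-✓ -1-10 -101-✓ 0--01 0--10 0-0-0✓ 0-0-1✓ 0-00-✓ 0-01-✓ 00--1 00-1- 000--✓ 01--0 01-0- 010--✓ 1--11 1-01-✓ 11-1-
Round 3: --01- 0-0--
PIs = {--01-, -0-11, -00-1, -1-10, -1101, 0--01, 0--10, 0-0--, 00--1, 00-1-, 01--0, 01-0-, 1--11, 11-1-, 111-1}
Coverage chart:
  m0: 0-0-- ←essential
  m1: -00-1,0--01,0-0--,00--1
  m2: --01-,0--10,0-0--,00-1-
  m3: --01-,-0-11,-00-1,0-0--,00--1,00-1-
  m5: 0--01,00--1
  m7: -0-11,00--1,00-1-
  m8: 0-0--,01--0,01-0-
  m9: 0--01,0-0--,01-0-
  m10: --01-,-1-10,0--10,0-0--,01--0
  m11: --01-,0-0--
  m13: -1101,0--01,01-0-
  m14: -1-10,0--10,01--0
  m17: -00-1 ←essential
  m18: --01- ←essential
  m19: --01-,-0-11,-00-1,1--11
  m23: -0-11,1--11
  m26: --01-,-1-10,11-1-
  m27: --01-,1--11,11-1-
  m29: -1101,111-1
  m30: -1-10,11-1-
Essential: --01-, -00-1, 0-0--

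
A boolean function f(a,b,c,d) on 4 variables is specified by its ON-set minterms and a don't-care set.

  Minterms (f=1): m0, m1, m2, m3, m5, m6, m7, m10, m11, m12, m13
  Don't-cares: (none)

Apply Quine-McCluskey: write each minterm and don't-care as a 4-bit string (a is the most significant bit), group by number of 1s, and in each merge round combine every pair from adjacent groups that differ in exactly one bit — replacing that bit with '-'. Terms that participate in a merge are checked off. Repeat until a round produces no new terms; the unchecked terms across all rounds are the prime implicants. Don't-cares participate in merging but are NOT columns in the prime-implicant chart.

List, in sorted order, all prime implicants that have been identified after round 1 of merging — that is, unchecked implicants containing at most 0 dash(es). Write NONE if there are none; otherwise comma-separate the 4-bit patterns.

NONE

[col 0] 0000*, 0001*, 0010*, 0011*, 0101*, 0110*, 0111*, 1010*, 1011*, 1100*, 1101*
[col 1] -010*, -011*, -101, 0-01*, 0-10*, 0-11*, 00-0*, 00-1*, 000-*, 001-*, 01-1*, 011-*, 101-*, 110-
[col 2] -01-, 0--1, 0-1-, 00--
Prime implicants: -01-, -101, 0--1, 0-1-, 00--, 110-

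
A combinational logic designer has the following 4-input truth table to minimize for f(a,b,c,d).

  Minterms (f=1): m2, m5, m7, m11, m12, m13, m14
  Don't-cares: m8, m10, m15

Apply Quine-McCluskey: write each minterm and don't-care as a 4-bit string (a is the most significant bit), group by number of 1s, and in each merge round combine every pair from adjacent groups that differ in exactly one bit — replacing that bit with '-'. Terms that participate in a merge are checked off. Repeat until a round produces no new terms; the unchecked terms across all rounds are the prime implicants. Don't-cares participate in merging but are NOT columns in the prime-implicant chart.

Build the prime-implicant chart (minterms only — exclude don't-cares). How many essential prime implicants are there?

[col 0] 0010*, 0101*, 0111*, 1000*, 1010*, 1011*, 1100*, 1101*, 1110*, 1111*
[col 1] -010, -101*, -111*, 01-1*, 1-00*, 1-10*, 1-11*, 10-0*, 101-*, 11-0*, 11-1*, 110-*, 111-*
[col 2] -1-1, 1--0, 1-1-, 11--
Prime implicants: -010, -1-1, 1--0, 1-1-, 11--
PI chart (minterm → PIs covering it):
  2 | -010  (sole → essential)
  5 | -1-1  (sole → essential)
  7 | -1-1  (sole → essential)
  11 | 1-1-  (sole → essential)
  12 | 1--0,11--
  13 | -1-1,11--
  14 | 1--0,1-1-,11--
Essential prime implicants: -010, -1-1, 1-1-

3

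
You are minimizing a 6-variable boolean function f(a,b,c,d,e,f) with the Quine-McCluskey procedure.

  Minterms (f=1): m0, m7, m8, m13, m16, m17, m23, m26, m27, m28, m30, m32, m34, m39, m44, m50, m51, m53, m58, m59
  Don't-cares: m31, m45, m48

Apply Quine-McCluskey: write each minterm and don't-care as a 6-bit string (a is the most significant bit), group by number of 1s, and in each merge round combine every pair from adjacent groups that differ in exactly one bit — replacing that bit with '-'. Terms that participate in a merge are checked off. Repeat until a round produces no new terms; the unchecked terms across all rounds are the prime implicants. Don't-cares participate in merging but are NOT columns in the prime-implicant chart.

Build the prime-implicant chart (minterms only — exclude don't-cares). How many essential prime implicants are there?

Round 0: 000000✓ 000111✓ 001000✓ 001101✓ 010000✓ 010001✓ 010111✓ 011010✓ 011011✓ 011100✓ 011110✓ 011111✓ 100000✓ 100010✓ 100111✓ 101100✓ 101101✓ 110000✓ 110010✓ 110011✓ 110101 111010✓ 111011✓
Round 1: -00000✓ -00111 -01101 -10000✓ -11010✓ -11011✓ 0-0000✓ 0-0111 00-000 01-111 01000- 011-10✓ 011-11✓ 01101-✓ 0111-0 01111-✓ 1-0000✓ 1-0010✓ 1000-0✓ 10110- 11-010✓ 11-011✓ 1100-0✓ 11001-✓ 11101-✓
Round 2: --0000 -1101- 011-1- 1-00-0 11-01-
PIs = {--0000, -00111, -01101, -1101-, 0-0111, 00-000, 01-111, 01000-, 011-1-, 0111-0, 1-00-0, 10110-, 11-01-, 110101}
Coverage chart:
  m0: --0000,00-000
  m7: -00111,0-0111
  m8: 00-000 ←essential
  m13: -01101 ←essential
  m16: --0000,01000-
  m17: 01000- ←essential
  m23: 0-0111,01-111
  m26: -1101-,011-1-
  m27: -1101-,011-1-
  m28: 0111-0 ←essential
  m30: 011-1-,0111-0
  m32: --0000,1-00-0
  m34: 1-00-0 ←essential
  m39: -00111 ←essential
  m44: 10110- ←essential
  m50: 1-00-0,11-01-
  m51: 11-01- ←essential
  m53: 110101 ←essential
  m58: -1101-,11-01-
  m59: -1101-,11-01-
Essential: -00111, -01101, 00-000, 01000-, 0111-0, 1-00-0, 10110-, 11-01-, 110101

9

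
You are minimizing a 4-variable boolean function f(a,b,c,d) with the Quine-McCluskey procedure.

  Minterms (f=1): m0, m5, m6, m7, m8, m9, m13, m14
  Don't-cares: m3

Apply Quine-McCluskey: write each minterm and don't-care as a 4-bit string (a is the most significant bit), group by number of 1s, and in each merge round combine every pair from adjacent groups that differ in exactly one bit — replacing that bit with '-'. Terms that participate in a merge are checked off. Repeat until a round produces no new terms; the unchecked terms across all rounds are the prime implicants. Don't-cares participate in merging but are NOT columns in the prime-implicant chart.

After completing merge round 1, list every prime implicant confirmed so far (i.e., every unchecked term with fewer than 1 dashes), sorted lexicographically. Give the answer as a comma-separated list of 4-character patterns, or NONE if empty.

NONE

Round 0: 0000✓ 0011✓ 0101✓ 0110✓ 0111✓ 1000✓ 1001✓ 1101✓ 1110✓
Round 1: -000 -101 -110 0-11 01-1 011- 1-01 100-
PIs = {-000, -101, -110, 0-11, 01-1, 011-, 1-01, 100-}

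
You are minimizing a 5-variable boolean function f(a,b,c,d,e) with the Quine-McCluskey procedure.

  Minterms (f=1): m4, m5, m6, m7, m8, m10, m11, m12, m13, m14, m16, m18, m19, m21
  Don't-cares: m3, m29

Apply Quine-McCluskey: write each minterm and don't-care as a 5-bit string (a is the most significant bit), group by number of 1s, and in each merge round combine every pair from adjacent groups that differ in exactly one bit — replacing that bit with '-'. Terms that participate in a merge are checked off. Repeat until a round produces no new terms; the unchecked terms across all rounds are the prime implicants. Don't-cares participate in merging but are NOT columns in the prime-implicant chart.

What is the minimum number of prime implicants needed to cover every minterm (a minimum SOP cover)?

6

Round 0: 00011✓ 00100✓ 00101✓ 00110✓ 00111✓ 01000✓ 01010✓ 01011✓ 01100✓ 01101✓ 01110✓ 10000✓ 10010✓ 10011✓ 10101✓ 11101✓
Round 1: -0011 -0101✓ -1101✓ 0-011 0-100✓ 0-101✓ 0-110✓ 00-11 001-0✓ 001-1✓ 0010-✓ 0011-✓ 01-00✓ 01-10✓ 010-0✓ 0101- 011-0✓ 0110-✓ 1-101✓ 100-0 1001-
Round 2: --101 0-1-0 0-10- 001-- 01--0
PIs = {--101, -0011, 0-011, 0-1-0, 0-10-, 00-11, 001--, 01--0, 0101-, 100-0, 1001-}
Coverage chart:
  m4: 0-1-0,0-10-,001--
  m5: --101,0-10-,001--
  m6: 0-1-0,001--
  m7: 00-11,001--
  m8: 01--0 ←essential
  m10: 01--0,0101-
  m11: 0-011,0101-
  m12: 0-1-0,0-10-,01--0
  m13: --101,0-10-
  m14: 0-1-0,01--0
  m16: 100-0 ←essential
  m18: 100-0,1001-
  m19: -0011,1001-
  m21: --101 ←essential
Essential: --101, 01--0, 100-0
Petrick residual → -0011, 0-011, 001--
Min cover (6 terms): cd'e + b'c'de + a'c'de + a'b'c + a'be' + ab'c'e'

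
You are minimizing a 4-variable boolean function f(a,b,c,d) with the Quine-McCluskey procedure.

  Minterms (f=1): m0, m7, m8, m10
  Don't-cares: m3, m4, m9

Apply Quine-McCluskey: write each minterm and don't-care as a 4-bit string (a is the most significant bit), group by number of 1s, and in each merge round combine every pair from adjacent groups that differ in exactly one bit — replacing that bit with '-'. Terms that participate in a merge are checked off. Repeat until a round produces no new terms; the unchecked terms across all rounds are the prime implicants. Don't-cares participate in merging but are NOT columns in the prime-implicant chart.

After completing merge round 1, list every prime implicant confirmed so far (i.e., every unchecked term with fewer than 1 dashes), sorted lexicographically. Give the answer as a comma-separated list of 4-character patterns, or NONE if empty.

size-2^0 implicants → 0000(✓)  0011(✓)  0100(✓)  0111(✓)  1000(✓)  1001(✓)  1010(✓)
size-2^1 implicants → -000  0-00  0-11  10-0  100-
Unchecked terms (primes): -000, 0-00, 0-11, 10-0, 100-

NONE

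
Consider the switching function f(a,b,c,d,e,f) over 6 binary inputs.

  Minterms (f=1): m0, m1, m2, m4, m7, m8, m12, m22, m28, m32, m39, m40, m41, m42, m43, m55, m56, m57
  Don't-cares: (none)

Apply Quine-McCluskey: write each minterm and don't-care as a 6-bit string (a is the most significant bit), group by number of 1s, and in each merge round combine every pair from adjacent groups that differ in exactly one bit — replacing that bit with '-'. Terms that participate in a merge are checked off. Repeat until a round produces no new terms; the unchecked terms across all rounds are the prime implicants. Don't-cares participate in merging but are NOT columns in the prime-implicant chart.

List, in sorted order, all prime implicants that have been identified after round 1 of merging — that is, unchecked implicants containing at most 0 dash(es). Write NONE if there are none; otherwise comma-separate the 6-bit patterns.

Round 0: 000000✓ 000001✓ 000010✓ 000100✓ 000111✓ 001000✓ 001100✓ 010110 011100✓ 100000✓ 100111✓ 101000✓ 101001✓ 101010✓ 101011✓ 110111✓ 111000✓ 111001✓
Round 1: -00000✓ -00111 -01000✓ 0-1100 00-000✓ 00-100✓ 000-00✓ 0000-0 00000- 001-00✓ 1-0111 1-1000✓ 1-1001✓ 10-000✓ 1010-0✓ 1010-1✓ 10100-✓ 10101-✓ 11100-✓
Round 2: -0-000 00--00 1-100- 1010--
PIs = {-0-000, -00111, 0-1100, 00--00, 0000-0, 00000-, 010110, 1-0111, 1-100-, 1010--}

010110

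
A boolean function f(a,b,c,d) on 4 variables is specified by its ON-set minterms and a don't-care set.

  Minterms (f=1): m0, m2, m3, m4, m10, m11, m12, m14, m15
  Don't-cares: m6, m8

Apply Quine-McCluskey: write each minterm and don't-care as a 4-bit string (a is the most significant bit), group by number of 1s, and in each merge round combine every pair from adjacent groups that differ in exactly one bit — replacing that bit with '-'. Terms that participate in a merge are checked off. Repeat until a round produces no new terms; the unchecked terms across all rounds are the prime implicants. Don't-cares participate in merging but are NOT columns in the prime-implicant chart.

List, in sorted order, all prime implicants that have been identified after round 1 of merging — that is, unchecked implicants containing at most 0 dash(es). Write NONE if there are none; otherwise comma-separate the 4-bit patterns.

NONE

[col 0] 0000*, 0010*, 0011*, 0100*, 0110*, 1000*, 1010*, 1011*, 1100*, 1110*, 1111*
[col 1] -000*, -010*, -011*, -100*, -110*, 0-00*, 0-10*, 00-0*, 001-*, 01-0*, 1-00*, 1-10*, 1-11*, 10-0*, 101-*, 11-0*, 111-*
[col 2] --00*, --10*, -0-0*, -01-, -1-0*, 0--0*, 1--0*, 1-1-
[col 3] ---0
Prime implicants: ---0, -01-, 1-1-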